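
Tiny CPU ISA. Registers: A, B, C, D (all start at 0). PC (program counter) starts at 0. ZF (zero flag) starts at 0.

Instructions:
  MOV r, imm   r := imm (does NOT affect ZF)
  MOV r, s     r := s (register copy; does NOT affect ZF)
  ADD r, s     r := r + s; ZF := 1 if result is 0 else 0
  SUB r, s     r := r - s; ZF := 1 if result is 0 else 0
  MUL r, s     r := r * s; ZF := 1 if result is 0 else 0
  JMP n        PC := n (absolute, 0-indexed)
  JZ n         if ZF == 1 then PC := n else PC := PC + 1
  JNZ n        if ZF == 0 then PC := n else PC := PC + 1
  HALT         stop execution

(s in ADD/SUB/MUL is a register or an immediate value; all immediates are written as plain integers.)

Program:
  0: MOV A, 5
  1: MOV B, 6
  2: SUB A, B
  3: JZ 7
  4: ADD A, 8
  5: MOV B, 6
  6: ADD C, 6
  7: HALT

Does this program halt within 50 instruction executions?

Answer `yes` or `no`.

Step 1: PC=0 exec 'MOV A, 5'. After: A=5 B=0 C=0 D=0 ZF=0 PC=1
Step 2: PC=1 exec 'MOV B, 6'. After: A=5 B=6 C=0 D=0 ZF=0 PC=2
Step 3: PC=2 exec 'SUB A, B'. After: A=-1 B=6 C=0 D=0 ZF=0 PC=3
Step 4: PC=3 exec 'JZ 7'. After: A=-1 B=6 C=0 D=0 ZF=0 PC=4
Step 5: PC=4 exec 'ADD A, 8'. After: A=7 B=6 C=0 D=0 ZF=0 PC=5
Step 6: PC=5 exec 'MOV B, 6'. After: A=7 B=6 C=0 D=0 ZF=0 PC=6
Step 7: PC=6 exec 'ADD C, 6'. After: A=7 B=6 C=6 D=0 ZF=0 PC=7
Step 8: PC=7 exec 'HALT'. After: A=7 B=6 C=6 D=0 ZF=0 PC=7 HALTED

Answer: yes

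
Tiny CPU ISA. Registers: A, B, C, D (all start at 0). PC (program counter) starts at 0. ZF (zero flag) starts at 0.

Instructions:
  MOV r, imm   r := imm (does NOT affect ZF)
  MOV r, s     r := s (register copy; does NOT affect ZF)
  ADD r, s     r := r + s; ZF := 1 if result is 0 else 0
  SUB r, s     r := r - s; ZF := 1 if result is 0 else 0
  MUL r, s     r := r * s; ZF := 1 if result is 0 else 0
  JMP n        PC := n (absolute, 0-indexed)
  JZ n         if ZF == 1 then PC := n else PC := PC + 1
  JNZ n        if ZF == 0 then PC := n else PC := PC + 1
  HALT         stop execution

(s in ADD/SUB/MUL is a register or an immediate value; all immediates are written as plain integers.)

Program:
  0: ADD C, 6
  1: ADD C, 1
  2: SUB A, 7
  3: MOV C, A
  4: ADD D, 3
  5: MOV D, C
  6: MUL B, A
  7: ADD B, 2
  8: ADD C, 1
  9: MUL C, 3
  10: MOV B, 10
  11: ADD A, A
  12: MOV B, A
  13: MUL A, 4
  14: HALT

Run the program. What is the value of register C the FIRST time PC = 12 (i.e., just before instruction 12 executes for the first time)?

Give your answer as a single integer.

Step 1: PC=0 exec 'ADD C, 6'. After: A=0 B=0 C=6 D=0 ZF=0 PC=1
Step 2: PC=1 exec 'ADD C, 1'. After: A=0 B=0 C=7 D=0 ZF=0 PC=2
Step 3: PC=2 exec 'SUB A, 7'. After: A=-7 B=0 C=7 D=0 ZF=0 PC=3
Step 4: PC=3 exec 'MOV C, A'. After: A=-7 B=0 C=-7 D=0 ZF=0 PC=4
Step 5: PC=4 exec 'ADD D, 3'. After: A=-7 B=0 C=-7 D=3 ZF=0 PC=5
Step 6: PC=5 exec 'MOV D, C'. After: A=-7 B=0 C=-7 D=-7 ZF=0 PC=6
Step 7: PC=6 exec 'MUL B, A'. After: A=-7 B=0 C=-7 D=-7 ZF=1 PC=7
Step 8: PC=7 exec 'ADD B, 2'. After: A=-7 B=2 C=-7 D=-7 ZF=0 PC=8
Step 9: PC=8 exec 'ADD C, 1'. After: A=-7 B=2 C=-6 D=-7 ZF=0 PC=9
Step 10: PC=9 exec 'MUL C, 3'. After: A=-7 B=2 C=-18 D=-7 ZF=0 PC=10
Step 11: PC=10 exec 'MOV B, 10'. After: A=-7 B=10 C=-18 D=-7 ZF=0 PC=11
Step 12: PC=11 exec 'ADD A, A'. After: A=-14 B=10 C=-18 D=-7 ZF=0 PC=12
First time PC=12: C=-18

-18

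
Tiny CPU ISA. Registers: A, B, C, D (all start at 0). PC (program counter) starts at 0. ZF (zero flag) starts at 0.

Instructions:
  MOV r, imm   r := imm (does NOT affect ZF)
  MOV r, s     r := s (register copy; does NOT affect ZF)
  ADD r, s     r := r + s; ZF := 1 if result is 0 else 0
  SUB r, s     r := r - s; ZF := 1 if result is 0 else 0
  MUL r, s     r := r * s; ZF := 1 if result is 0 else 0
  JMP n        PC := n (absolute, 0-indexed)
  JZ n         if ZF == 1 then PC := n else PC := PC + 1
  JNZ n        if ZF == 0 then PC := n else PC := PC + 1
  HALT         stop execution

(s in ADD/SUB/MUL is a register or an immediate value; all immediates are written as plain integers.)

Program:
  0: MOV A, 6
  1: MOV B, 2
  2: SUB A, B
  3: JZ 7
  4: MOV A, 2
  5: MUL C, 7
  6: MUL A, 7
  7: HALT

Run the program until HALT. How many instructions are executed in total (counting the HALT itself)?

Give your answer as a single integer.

Answer: 8

Derivation:
Step 1: PC=0 exec 'MOV A, 6'. After: A=6 B=0 C=0 D=0 ZF=0 PC=1
Step 2: PC=1 exec 'MOV B, 2'. After: A=6 B=2 C=0 D=0 ZF=0 PC=2
Step 3: PC=2 exec 'SUB A, B'. After: A=4 B=2 C=0 D=0 ZF=0 PC=3
Step 4: PC=3 exec 'JZ 7'. After: A=4 B=2 C=0 D=0 ZF=0 PC=4
Step 5: PC=4 exec 'MOV A, 2'. After: A=2 B=2 C=0 D=0 ZF=0 PC=5
Step 6: PC=5 exec 'MUL C, 7'. After: A=2 B=2 C=0 D=0 ZF=1 PC=6
Step 7: PC=6 exec 'MUL A, 7'. After: A=14 B=2 C=0 D=0 ZF=0 PC=7
Step 8: PC=7 exec 'HALT'. After: A=14 B=2 C=0 D=0 ZF=0 PC=7 HALTED
Total instructions executed: 8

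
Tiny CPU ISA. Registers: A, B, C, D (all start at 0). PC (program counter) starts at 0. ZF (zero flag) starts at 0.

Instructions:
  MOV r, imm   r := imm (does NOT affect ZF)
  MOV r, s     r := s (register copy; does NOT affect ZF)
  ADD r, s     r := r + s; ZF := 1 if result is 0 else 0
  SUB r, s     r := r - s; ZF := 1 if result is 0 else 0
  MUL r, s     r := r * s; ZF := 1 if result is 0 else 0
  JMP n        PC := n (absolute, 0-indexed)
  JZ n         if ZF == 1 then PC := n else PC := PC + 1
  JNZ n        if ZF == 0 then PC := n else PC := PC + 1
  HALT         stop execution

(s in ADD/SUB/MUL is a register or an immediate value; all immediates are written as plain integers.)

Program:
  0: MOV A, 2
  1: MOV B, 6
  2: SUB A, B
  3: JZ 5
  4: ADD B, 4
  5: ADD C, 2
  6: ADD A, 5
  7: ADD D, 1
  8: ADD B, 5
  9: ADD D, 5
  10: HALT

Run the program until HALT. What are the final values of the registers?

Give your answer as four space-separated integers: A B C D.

Step 1: PC=0 exec 'MOV A, 2'. After: A=2 B=0 C=0 D=0 ZF=0 PC=1
Step 2: PC=1 exec 'MOV B, 6'. After: A=2 B=6 C=0 D=0 ZF=0 PC=2
Step 3: PC=2 exec 'SUB A, B'. After: A=-4 B=6 C=0 D=0 ZF=0 PC=3
Step 4: PC=3 exec 'JZ 5'. After: A=-4 B=6 C=0 D=0 ZF=0 PC=4
Step 5: PC=4 exec 'ADD B, 4'. After: A=-4 B=10 C=0 D=0 ZF=0 PC=5
Step 6: PC=5 exec 'ADD C, 2'. After: A=-4 B=10 C=2 D=0 ZF=0 PC=6
Step 7: PC=6 exec 'ADD A, 5'. After: A=1 B=10 C=2 D=0 ZF=0 PC=7
Step 8: PC=7 exec 'ADD D, 1'. After: A=1 B=10 C=2 D=1 ZF=0 PC=8
Step 9: PC=8 exec 'ADD B, 5'. After: A=1 B=15 C=2 D=1 ZF=0 PC=9
Step 10: PC=9 exec 'ADD D, 5'. After: A=1 B=15 C=2 D=6 ZF=0 PC=10
Step 11: PC=10 exec 'HALT'. After: A=1 B=15 C=2 D=6 ZF=0 PC=10 HALTED

Answer: 1 15 2 6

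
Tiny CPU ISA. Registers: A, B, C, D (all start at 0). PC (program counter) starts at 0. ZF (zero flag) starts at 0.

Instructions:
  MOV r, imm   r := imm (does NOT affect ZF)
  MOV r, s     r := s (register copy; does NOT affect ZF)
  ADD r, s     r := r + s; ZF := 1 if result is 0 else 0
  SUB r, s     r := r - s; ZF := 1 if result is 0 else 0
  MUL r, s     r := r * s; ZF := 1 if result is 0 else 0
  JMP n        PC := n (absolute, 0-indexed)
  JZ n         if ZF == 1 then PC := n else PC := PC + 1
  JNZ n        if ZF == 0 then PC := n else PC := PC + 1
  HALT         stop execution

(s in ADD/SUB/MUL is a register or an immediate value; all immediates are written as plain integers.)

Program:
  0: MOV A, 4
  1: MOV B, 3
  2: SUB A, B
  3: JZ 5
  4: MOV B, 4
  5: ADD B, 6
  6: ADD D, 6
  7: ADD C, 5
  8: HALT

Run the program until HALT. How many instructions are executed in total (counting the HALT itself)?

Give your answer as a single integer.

Answer: 9

Derivation:
Step 1: PC=0 exec 'MOV A, 4'. After: A=4 B=0 C=0 D=0 ZF=0 PC=1
Step 2: PC=1 exec 'MOV B, 3'. After: A=4 B=3 C=0 D=0 ZF=0 PC=2
Step 3: PC=2 exec 'SUB A, B'. After: A=1 B=3 C=0 D=0 ZF=0 PC=3
Step 4: PC=3 exec 'JZ 5'. After: A=1 B=3 C=0 D=0 ZF=0 PC=4
Step 5: PC=4 exec 'MOV B, 4'. After: A=1 B=4 C=0 D=0 ZF=0 PC=5
Step 6: PC=5 exec 'ADD B, 6'. After: A=1 B=10 C=0 D=0 ZF=0 PC=6
Step 7: PC=6 exec 'ADD D, 6'. After: A=1 B=10 C=0 D=6 ZF=0 PC=7
Step 8: PC=7 exec 'ADD C, 5'. After: A=1 B=10 C=5 D=6 ZF=0 PC=8
Step 9: PC=8 exec 'HALT'. After: A=1 B=10 C=5 D=6 ZF=0 PC=8 HALTED
Total instructions executed: 9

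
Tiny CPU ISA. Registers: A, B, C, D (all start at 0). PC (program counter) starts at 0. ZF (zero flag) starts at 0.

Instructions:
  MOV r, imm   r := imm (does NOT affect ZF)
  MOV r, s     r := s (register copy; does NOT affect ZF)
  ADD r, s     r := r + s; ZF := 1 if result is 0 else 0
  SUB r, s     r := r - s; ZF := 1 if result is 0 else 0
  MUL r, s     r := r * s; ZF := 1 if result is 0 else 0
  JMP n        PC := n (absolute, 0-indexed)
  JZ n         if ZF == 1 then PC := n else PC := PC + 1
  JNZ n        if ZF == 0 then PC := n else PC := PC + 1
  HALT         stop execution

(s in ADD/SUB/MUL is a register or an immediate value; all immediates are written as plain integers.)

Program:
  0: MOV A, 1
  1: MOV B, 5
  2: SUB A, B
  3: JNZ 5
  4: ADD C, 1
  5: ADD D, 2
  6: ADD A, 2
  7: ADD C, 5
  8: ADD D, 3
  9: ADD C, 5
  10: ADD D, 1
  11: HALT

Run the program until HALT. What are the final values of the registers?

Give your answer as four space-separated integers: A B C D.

Answer: -2 5 10 6

Derivation:
Step 1: PC=0 exec 'MOV A, 1'. After: A=1 B=0 C=0 D=0 ZF=0 PC=1
Step 2: PC=1 exec 'MOV B, 5'. After: A=1 B=5 C=0 D=0 ZF=0 PC=2
Step 3: PC=2 exec 'SUB A, B'. After: A=-4 B=5 C=0 D=0 ZF=0 PC=3
Step 4: PC=3 exec 'JNZ 5'. After: A=-4 B=5 C=0 D=0 ZF=0 PC=5
Step 5: PC=5 exec 'ADD D, 2'. After: A=-4 B=5 C=0 D=2 ZF=0 PC=6
Step 6: PC=6 exec 'ADD A, 2'. After: A=-2 B=5 C=0 D=2 ZF=0 PC=7
Step 7: PC=7 exec 'ADD C, 5'. After: A=-2 B=5 C=5 D=2 ZF=0 PC=8
Step 8: PC=8 exec 'ADD D, 3'. After: A=-2 B=5 C=5 D=5 ZF=0 PC=9
Step 9: PC=9 exec 'ADD C, 5'. After: A=-2 B=5 C=10 D=5 ZF=0 PC=10
Step 10: PC=10 exec 'ADD D, 1'. After: A=-2 B=5 C=10 D=6 ZF=0 PC=11
Step 11: PC=11 exec 'HALT'. After: A=-2 B=5 C=10 D=6 ZF=0 PC=11 HALTED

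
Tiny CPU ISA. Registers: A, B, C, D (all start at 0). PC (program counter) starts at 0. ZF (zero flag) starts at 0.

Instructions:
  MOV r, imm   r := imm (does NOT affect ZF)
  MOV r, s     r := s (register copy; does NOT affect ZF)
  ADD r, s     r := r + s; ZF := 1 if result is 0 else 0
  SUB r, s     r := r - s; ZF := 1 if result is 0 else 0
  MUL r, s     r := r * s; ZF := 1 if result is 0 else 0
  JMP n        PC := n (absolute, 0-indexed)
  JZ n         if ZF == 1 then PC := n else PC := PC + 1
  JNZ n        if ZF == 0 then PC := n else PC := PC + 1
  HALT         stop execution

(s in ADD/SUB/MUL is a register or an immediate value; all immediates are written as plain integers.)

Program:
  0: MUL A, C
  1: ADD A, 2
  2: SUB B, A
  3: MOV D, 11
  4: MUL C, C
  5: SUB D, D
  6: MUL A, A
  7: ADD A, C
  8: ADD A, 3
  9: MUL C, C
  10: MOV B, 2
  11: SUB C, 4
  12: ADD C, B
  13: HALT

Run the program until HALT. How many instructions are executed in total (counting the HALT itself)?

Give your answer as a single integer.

Step 1: PC=0 exec 'MUL A, C'. After: A=0 B=0 C=0 D=0 ZF=1 PC=1
Step 2: PC=1 exec 'ADD A, 2'. After: A=2 B=0 C=0 D=0 ZF=0 PC=2
Step 3: PC=2 exec 'SUB B, A'. After: A=2 B=-2 C=0 D=0 ZF=0 PC=3
Step 4: PC=3 exec 'MOV D, 11'. After: A=2 B=-2 C=0 D=11 ZF=0 PC=4
Step 5: PC=4 exec 'MUL C, C'. After: A=2 B=-2 C=0 D=11 ZF=1 PC=5
Step 6: PC=5 exec 'SUB D, D'. After: A=2 B=-2 C=0 D=0 ZF=1 PC=6
Step 7: PC=6 exec 'MUL A, A'. After: A=4 B=-2 C=0 D=0 ZF=0 PC=7
Step 8: PC=7 exec 'ADD A, C'. After: A=4 B=-2 C=0 D=0 ZF=0 PC=8
Step 9: PC=8 exec 'ADD A, 3'. After: A=7 B=-2 C=0 D=0 ZF=0 PC=9
Step 10: PC=9 exec 'MUL C, C'. After: A=7 B=-2 C=0 D=0 ZF=1 PC=10
Step 11: PC=10 exec 'MOV B, 2'. After: A=7 B=2 C=0 D=0 ZF=1 PC=11
Step 12: PC=11 exec 'SUB C, 4'. After: A=7 B=2 C=-4 D=0 ZF=0 PC=12
Step 13: PC=12 exec 'ADD C, B'. After: A=7 B=2 C=-2 D=0 ZF=0 PC=13
Step 14: PC=13 exec 'HALT'. After: A=7 B=2 C=-2 D=0 ZF=0 PC=13 HALTED
Total instructions executed: 14

Answer: 14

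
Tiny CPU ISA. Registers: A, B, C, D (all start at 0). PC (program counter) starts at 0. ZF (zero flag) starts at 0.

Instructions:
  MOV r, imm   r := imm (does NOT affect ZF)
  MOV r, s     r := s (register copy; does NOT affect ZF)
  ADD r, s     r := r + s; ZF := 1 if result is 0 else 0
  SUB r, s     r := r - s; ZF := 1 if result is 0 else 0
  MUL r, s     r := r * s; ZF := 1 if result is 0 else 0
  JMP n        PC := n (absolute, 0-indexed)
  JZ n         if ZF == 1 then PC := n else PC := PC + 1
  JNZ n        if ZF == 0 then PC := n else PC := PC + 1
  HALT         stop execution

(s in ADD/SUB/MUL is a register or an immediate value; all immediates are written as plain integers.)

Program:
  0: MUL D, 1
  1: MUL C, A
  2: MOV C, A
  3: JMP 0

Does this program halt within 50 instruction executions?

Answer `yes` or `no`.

Step 1: PC=0 exec 'MUL D, 1'. After: A=0 B=0 C=0 D=0 ZF=1 PC=1
Step 2: PC=1 exec 'MUL C, A'. After: A=0 B=0 C=0 D=0 ZF=1 PC=2
Step 3: PC=2 exec 'MOV C, A'. After: A=0 B=0 C=0 D=0 ZF=1 PC=3
Step 4: PC=3 exec 'JMP 0'. After: A=0 B=0 C=0 D=0 ZF=1 PC=0
Step 5: PC=0 exec 'MUL D, 1'. After: A=0 B=0 C=0 D=0 ZF=1 PC=1
State after step 5 equals state after step 1: the program is in a cycle of length 4 and will never halt.

Answer: no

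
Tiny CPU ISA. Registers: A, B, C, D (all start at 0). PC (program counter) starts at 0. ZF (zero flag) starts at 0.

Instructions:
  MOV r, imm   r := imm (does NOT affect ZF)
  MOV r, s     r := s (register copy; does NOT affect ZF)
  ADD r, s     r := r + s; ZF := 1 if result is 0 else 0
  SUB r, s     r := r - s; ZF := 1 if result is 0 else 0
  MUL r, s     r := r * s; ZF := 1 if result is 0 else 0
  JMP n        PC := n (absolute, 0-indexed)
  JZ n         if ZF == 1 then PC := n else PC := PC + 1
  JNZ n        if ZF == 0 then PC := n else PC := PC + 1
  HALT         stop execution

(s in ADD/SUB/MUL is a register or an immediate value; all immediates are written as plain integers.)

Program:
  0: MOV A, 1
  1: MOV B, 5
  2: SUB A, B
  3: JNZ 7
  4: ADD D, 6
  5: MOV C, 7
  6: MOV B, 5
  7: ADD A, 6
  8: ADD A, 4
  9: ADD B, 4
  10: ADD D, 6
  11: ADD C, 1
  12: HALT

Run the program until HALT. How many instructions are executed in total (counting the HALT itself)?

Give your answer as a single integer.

Step 1: PC=0 exec 'MOV A, 1'. After: A=1 B=0 C=0 D=0 ZF=0 PC=1
Step 2: PC=1 exec 'MOV B, 5'. After: A=1 B=5 C=0 D=0 ZF=0 PC=2
Step 3: PC=2 exec 'SUB A, B'. After: A=-4 B=5 C=0 D=0 ZF=0 PC=3
Step 4: PC=3 exec 'JNZ 7'. After: A=-4 B=5 C=0 D=0 ZF=0 PC=7
Step 5: PC=7 exec 'ADD A, 6'. After: A=2 B=5 C=0 D=0 ZF=0 PC=8
Step 6: PC=8 exec 'ADD A, 4'. After: A=6 B=5 C=0 D=0 ZF=0 PC=9
Step 7: PC=9 exec 'ADD B, 4'. After: A=6 B=9 C=0 D=0 ZF=0 PC=10
Step 8: PC=10 exec 'ADD D, 6'. After: A=6 B=9 C=0 D=6 ZF=0 PC=11
Step 9: PC=11 exec 'ADD C, 1'. After: A=6 B=9 C=1 D=6 ZF=0 PC=12
Step 10: PC=12 exec 'HALT'. After: A=6 B=9 C=1 D=6 ZF=0 PC=12 HALTED
Total instructions executed: 10

Answer: 10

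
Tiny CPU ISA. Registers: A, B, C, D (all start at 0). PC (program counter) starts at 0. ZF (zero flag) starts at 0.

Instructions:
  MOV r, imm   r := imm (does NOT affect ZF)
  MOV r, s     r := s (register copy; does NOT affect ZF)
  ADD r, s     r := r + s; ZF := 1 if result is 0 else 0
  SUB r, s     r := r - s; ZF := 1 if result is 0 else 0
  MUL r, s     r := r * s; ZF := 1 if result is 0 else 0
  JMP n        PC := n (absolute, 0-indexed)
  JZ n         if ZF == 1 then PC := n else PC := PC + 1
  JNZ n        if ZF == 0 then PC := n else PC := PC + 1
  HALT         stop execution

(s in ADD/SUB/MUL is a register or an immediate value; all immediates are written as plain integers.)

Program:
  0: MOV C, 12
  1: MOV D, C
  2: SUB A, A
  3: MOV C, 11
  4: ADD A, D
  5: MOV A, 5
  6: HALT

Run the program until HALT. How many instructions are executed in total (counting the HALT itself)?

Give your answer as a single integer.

Step 1: PC=0 exec 'MOV C, 12'. After: A=0 B=0 C=12 D=0 ZF=0 PC=1
Step 2: PC=1 exec 'MOV D, C'. After: A=0 B=0 C=12 D=12 ZF=0 PC=2
Step 3: PC=2 exec 'SUB A, A'. After: A=0 B=0 C=12 D=12 ZF=1 PC=3
Step 4: PC=3 exec 'MOV C, 11'. After: A=0 B=0 C=11 D=12 ZF=1 PC=4
Step 5: PC=4 exec 'ADD A, D'. After: A=12 B=0 C=11 D=12 ZF=0 PC=5
Step 6: PC=5 exec 'MOV A, 5'. After: A=5 B=0 C=11 D=12 ZF=0 PC=6
Step 7: PC=6 exec 'HALT'. After: A=5 B=0 C=11 D=12 ZF=0 PC=6 HALTED
Total instructions executed: 7

Answer: 7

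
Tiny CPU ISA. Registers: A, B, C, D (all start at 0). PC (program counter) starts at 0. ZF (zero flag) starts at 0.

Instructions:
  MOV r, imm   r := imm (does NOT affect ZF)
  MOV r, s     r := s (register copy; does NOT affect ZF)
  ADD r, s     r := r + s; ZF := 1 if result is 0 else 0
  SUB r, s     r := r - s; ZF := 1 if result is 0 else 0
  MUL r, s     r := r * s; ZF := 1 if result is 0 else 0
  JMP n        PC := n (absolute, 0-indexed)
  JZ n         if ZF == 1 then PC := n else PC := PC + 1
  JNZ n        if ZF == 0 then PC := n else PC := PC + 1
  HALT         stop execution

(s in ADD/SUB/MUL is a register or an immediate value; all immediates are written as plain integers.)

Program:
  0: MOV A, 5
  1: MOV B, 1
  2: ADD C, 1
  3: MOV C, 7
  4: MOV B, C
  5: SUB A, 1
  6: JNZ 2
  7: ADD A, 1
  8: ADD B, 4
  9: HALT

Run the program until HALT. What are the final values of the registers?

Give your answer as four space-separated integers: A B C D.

Answer: 1 11 7 0

Derivation:
Step 1: PC=0 exec 'MOV A, 5'. After: A=5 B=0 C=0 D=0 ZF=0 PC=1
Step 2: PC=1 exec 'MOV B, 1'. After: A=5 B=1 C=0 D=0 ZF=0 PC=2
Step 3: PC=2 exec 'ADD C, 1'. After: A=5 B=1 C=1 D=0 ZF=0 PC=3
Step 4: PC=3 exec 'MOV C, 7'. After: A=5 B=1 C=7 D=0 ZF=0 PC=4
Step 5: PC=4 exec 'MOV B, C'. After: A=5 B=7 C=7 D=0 ZF=0 PC=5
Step 6: PC=5 exec 'SUB A, 1'. After: A=4 B=7 C=7 D=0 ZF=0 PC=6
Step 7: PC=6 exec 'JNZ 2'. After: A=4 B=7 C=7 D=0 ZF=0 PC=2
Step 8: PC=2 exec 'ADD C, 1'. After: A=4 B=7 C=8 D=0 ZF=0 PC=3
Step 9: PC=3 exec 'MOV C, 7'. After: A=4 B=7 C=7 D=0 ZF=0 PC=4
Step 10: PC=4 exec 'MOV B, C'. After: A=4 B=7 C=7 D=0 ZF=0 PC=5
Step 11: PC=5 exec 'SUB A, 1'. After: A=3 B=7 C=7 D=0 ZF=0 PC=6
Step 12: PC=6 exec 'JNZ 2'. After: A=3 B=7 C=7 D=0 ZF=0 PC=2
Step 13: PC=2 exec 'ADD C, 1'. After: A=3 B=7 C=8 D=0 ZF=0 PC=3
Step 14: PC=3 exec 'MOV C, 7'. After: A=3 B=7 C=7 D=0 ZF=0 PC=4
Step 15: PC=4 exec 'MOV B, C'. After: A=3 B=7 C=7 D=0 ZF=0 PC=5
Step 16: PC=5 exec 'SUB A, 1'. After: A=2 B=7 C=7 D=0 ZF=0 PC=6
Step 17: PC=6 exec 'JNZ 2'. After: A=2 B=7 C=7 D=0 ZF=0 PC=2
Step 18: PC=2 exec 'ADD C, 1'. After: A=2 B=7 C=8 D=0 ZF=0 PC=3
Step 19: PC=3 exec 'MOV C, 7'. After: A=2 B=7 C=7 D=0 ZF=0 PC=4
Step 20: PC=4 exec 'MOV B, C'. After: A=2 B=7 C=7 D=0 ZF=0 PC=5
Step 21: PC=5 exec 'SUB A, 1'. After: A=1 B=7 C=7 D=0 ZF=0 PC=6
Step 22: PC=6 exec 'JNZ 2'. After: A=1 B=7 C=7 D=0 ZF=0 PC=2
Step 23: PC=2 exec 'ADD C, 1'. After: A=1 B=7 C=8 D=0 ZF=0 PC=3
Step 24: PC=3 exec 'MOV C, 7'. After: A=1 B=7 C=7 D=0 ZF=0 PC=4
Step 25: PC=4 exec 'MOV B, C'. After: A=1 B=7 C=7 D=0 ZF=0 PC=5
Step 26: PC=5 exec 'SUB A, 1'. After: A=0 B=7 C=7 D=0 ZF=1 PC=6
Step 27: PC=6 exec 'JNZ 2'. After: A=0 B=7 C=7 D=0 ZF=1 PC=7
Step 28: PC=7 exec 'ADD A, 1'. After: A=1 B=7 C=7 D=0 ZF=0 PC=8
Step 29: PC=8 exec 'ADD B, 4'. After: A=1 B=11 C=7 D=0 ZF=0 PC=9
Step 30: PC=9 exec 'HALT'. After: A=1 B=11 C=7 D=0 ZF=0 PC=9 HALTED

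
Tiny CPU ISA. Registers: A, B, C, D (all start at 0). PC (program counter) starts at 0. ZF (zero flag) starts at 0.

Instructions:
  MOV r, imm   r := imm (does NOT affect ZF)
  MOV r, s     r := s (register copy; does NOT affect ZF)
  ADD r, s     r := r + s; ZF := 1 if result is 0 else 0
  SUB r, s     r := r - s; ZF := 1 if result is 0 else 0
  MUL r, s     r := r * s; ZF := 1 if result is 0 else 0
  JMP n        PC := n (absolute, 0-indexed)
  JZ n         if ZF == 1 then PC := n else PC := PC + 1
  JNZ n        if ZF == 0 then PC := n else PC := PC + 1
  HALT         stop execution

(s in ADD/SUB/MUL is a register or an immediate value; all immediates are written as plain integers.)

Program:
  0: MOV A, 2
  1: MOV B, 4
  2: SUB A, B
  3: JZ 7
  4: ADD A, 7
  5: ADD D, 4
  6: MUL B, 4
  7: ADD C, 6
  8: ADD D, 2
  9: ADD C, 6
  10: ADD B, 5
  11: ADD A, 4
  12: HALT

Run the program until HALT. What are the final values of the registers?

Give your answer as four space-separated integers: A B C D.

Step 1: PC=0 exec 'MOV A, 2'. After: A=2 B=0 C=0 D=0 ZF=0 PC=1
Step 2: PC=1 exec 'MOV B, 4'. After: A=2 B=4 C=0 D=0 ZF=0 PC=2
Step 3: PC=2 exec 'SUB A, B'. After: A=-2 B=4 C=0 D=0 ZF=0 PC=3
Step 4: PC=3 exec 'JZ 7'. After: A=-2 B=4 C=0 D=0 ZF=0 PC=4
Step 5: PC=4 exec 'ADD A, 7'. After: A=5 B=4 C=0 D=0 ZF=0 PC=5
Step 6: PC=5 exec 'ADD D, 4'. After: A=5 B=4 C=0 D=4 ZF=0 PC=6
Step 7: PC=6 exec 'MUL B, 4'. After: A=5 B=16 C=0 D=4 ZF=0 PC=7
Step 8: PC=7 exec 'ADD C, 6'. After: A=5 B=16 C=6 D=4 ZF=0 PC=8
Step 9: PC=8 exec 'ADD D, 2'. After: A=5 B=16 C=6 D=6 ZF=0 PC=9
Step 10: PC=9 exec 'ADD C, 6'. After: A=5 B=16 C=12 D=6 ZF=0 PC=10
Step 11: PC=10 exec 'ADD B, 5'. After: A=5 B=21 C=12 D=6 ZF=0 PC=11
Step 12: PC=11 exec 'ADD A, 4'. After: A=9 B=21 C=12 D=6 ZF=0 PC=12
Step 13: PC=12 exec 'HALT'. After: A=9 B=21 C=12 D=6 ZF=0 PC=12 HALTED

Answer: 9 21 12 6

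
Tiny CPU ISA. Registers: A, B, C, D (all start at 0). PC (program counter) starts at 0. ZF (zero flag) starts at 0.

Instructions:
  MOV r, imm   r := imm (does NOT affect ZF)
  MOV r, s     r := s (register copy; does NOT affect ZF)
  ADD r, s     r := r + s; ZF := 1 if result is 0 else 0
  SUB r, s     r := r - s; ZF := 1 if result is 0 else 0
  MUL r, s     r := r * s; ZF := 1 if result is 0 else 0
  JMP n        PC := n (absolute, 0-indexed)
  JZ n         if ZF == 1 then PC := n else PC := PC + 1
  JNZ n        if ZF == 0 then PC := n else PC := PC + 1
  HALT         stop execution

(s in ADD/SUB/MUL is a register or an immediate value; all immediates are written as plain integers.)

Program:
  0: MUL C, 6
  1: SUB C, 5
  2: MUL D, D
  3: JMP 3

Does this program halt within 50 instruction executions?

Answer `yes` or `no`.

Step 1: PC=0 exec 'MUL C, 6'. After: A=0 B=0 C=0 D=0 ZF=1 PC=1
Step 2: PC=1 exec 'SUB C, 5'. After: A=0 B=0 C=-5 D=0 ZF=0 PC=2
Step 3: PC=2 exec 'MUL D, D'. After: A=0 B=0 C=-5 D=0 ZF=1 PC=3
Step 4: PC=3 exec 'JMP 3'. After: A=0 B=0 C=-5 D=0 ZF=1 PC=3
State after step 4 equals state after step 3: the program is in a cycle of length 1 and will never halt.

Answer: no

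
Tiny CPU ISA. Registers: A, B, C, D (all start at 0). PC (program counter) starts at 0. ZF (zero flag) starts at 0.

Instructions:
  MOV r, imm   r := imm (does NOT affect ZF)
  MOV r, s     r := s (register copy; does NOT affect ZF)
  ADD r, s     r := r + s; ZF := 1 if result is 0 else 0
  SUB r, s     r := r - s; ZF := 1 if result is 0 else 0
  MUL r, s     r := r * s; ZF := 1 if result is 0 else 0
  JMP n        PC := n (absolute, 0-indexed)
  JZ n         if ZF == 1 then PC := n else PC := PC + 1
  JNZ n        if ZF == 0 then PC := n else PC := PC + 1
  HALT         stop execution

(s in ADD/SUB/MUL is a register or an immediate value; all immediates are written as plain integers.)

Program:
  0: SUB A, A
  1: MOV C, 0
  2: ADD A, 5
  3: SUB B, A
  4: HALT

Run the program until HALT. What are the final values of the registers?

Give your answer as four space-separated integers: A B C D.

Step 1: PC=0 exec 'SUB A, A'. After: A=0 B=0 C=0 D=0 ZF=1 PC=1
Step 2: PC=1 exec 'MOV C, 0'. After: A=0 B=0 C=0 D=0 ZF=1 PC=2
Step 3: PC=2 exec 'ADD A, 5'. After: A=5 B=0 C=0 D=0 ZF=0 PC=3
Step 4: PC=3 exec 'SUB B, A'. After: A=5 B=-5 C=0 D=0 ZF=0 PC=4
Step 5: PC=4 exec 'HALT'. After: A=5 B=-5 C=0 D=0 ZF=0 PC=4 HALTED

Answer: 5 -5 0 0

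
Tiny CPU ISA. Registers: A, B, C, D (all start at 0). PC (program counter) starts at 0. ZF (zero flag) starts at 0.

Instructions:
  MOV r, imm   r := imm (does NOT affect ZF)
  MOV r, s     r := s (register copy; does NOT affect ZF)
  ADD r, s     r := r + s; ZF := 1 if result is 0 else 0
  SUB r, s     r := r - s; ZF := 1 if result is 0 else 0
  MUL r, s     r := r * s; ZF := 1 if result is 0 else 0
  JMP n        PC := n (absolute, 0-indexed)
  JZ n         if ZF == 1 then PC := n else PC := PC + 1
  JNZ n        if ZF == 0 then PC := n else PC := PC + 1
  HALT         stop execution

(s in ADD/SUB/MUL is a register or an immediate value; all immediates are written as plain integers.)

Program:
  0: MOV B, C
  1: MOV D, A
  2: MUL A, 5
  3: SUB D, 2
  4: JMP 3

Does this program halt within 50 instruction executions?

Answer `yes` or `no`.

Step 1: PC=0 exec 'MOV B, C'. After: A=0 B=0 C=0 D=0 ZF=0 PC=1
Step 2: PC=1 exec 'MOV D, A'. After: A=0 B=0 C=0 D=0 ZF=0 PC=2
Step 3: PC=2 exec 'MUL A, 5'. After: A=0 B=0 C=0 D=0 ZF=1 PC=3
Step 4: PC=3 exec 'SUB D, 2'. After: A=0 B=0 C=0 D=-2 ZF=0 PC=4
Step 5: PC=4 exec 'JMP 3'. After: A=0 B=0 C=0 D=-2 ZF=0 PC=3
Step 6: PC=3 exec 'SUB D, 2'. After: A=0 B=0 C=0 D=-4 ZF=0 PC=4
Step 7: PC=4 exec 'JMP 3'. After: A=0 B=0 C=0 D=-4 ZF=0 PC=3
Step 8: PC=3 exec 'SUB D, 2'. After: A=0 B=0 C=0 D=-6 ZF=0 PC=4
Step 9: PC=4 exec 'JMP 3'. After: A=0 B=0 C=0 D=-6 ZF=0 PC=3
Step 10: PC=3 exec 'SUB D, 2'. After: A=0 B=0 C=0 D=-8 ZF=0 PC=4
Step 11: PC=4 exec 'JMP 3'. After: A=0 B=0 C=0 D=-8 ZF=0 PC=3
Step 12: PC=3 exec 'SUB D, 2'. After: A=0 B=0 C=0 D=-10 ZF=0 PC=4
Step 13: PC=4 exec 'JMP 3'. After: A=0 B=0 C=0 D=-10 ZF=0 PC=3
Step 14: PC=3 exec 'SUB D, 2'. After: A=0 B=0 C=0 D=-12 ZF=0 PC=4
Step 15: PC=4 exec 'JMP 3'. After: A=0 B=0 C=0 D=-12 ZF=0 PC=3
After 50 steps: not halted. PC revisits the same instructions with no path to HALT; will never halt.

Answer: no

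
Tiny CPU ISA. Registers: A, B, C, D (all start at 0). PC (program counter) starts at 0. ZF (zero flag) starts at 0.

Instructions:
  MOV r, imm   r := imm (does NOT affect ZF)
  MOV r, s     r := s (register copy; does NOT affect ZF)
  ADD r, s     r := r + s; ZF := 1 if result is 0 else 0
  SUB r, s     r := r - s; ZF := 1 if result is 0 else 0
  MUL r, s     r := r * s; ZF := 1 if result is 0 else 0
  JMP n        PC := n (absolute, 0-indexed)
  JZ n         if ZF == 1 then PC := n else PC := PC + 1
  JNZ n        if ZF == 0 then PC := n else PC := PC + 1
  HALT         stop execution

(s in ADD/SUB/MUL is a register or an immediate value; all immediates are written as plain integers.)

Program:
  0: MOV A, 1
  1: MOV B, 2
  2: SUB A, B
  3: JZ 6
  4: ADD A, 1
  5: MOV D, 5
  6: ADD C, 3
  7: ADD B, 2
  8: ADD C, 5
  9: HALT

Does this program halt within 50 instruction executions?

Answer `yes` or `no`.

Step 1: PC=0 exec 'MOV A, 1'. After: A=1 B=0 C=0 D=0 ZF=0 PC=1
Step 2: PC=1 exec 'MOV B, 2'. After: A=1 B=2 C=0 D=0 ZF=0 PC=2
Step 3: PC=2 exec 'SUB A, B'. After: A=-1 B=2 C=0 D=0 ZF=0 PC=3
Step 4: PC=3 exec 'JZ 6'. After: A=-1 B=2 C=0 D=0 ZF=0 PC=4
Step 5: PC=4 exec 'ADD A, 1'. After: A=0 B=2 C=0 D=0 ZF=1 PC=5
Step 6: PC=5 exec 'MOV D, 5'. After: A=0 B=2 C=0 D=5 ZF=1 PC=6
Step 7: PC=6 exec 'ADD C, 3'. After: A=0 B=2 C=3 D=5 ZF=0 PC=7
Step 8: PC=7 exec 'ADD B, 2'. After: A=0 B=4 C=3 D=5 ZF=0 PC=8
Step 9: PC=8 exec 'ADD C, 5'. After: A=0 B=4 C=8 D=5 ZF=0 PC=9
Step 10: PC=9 exec 'HALT'. After: A=0 B=4 C=8 D=5 ZF=0 PC=9 HALTED

Answer: yes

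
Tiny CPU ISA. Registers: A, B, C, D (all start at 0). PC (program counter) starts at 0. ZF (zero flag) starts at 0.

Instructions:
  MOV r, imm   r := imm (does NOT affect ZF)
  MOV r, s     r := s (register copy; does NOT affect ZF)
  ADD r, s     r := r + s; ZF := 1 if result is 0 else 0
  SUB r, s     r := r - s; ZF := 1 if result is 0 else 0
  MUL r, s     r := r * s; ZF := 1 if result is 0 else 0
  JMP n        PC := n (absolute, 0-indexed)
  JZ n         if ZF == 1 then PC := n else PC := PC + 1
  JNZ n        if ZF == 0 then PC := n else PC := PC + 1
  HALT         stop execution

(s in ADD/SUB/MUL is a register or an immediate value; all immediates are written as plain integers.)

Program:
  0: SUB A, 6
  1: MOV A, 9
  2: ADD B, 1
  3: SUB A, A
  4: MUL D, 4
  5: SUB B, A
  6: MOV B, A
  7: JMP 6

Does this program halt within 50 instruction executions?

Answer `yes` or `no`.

Step 1: PC=0 exec 'SUB A, 6'. After: A=-6 B=0 C=0 D=0 ZF=0 PC=1
Step 2: PC=1 exec 'MOV A, 9'. After: A=9 B=0 C=0 D=0 ZF=0 PC=2
Step 3: PC=2 exec 'ADD B, 1'. After: A=9 B=1 C=0 D=0 ZF=0 PC=3
Step 4: PC=3 exec 'SUB A, A'. After: A=0 B=1 C=0 D=0 ZF=1 PC=4
Step 5: PC=4 exec 'MUL D, 4'. After: A=0 B=1 C=0 D=0 ZF=1 PC=5
Step 6: PC=5 exec 'SUB B, A'. After: A=0 B=1 C=0 D=0 ZF=0 PC=6
Step 7: PC=6 exec 'MOV B, A'. After: A=0 B=0 C=0 D=0 ZF=0 PC=7
Step 8: PC=7 exec 'JMP 6'. After: A=0 B=0 C=0 D=0 ZF=0 PC=6
Step 9: PC=6 exec 'MOV B, A'. After: A=0 B=0 C=0 D=0 ZF=0 PC=7
State after step 9 equals state after step 7: the program is in a cycle of length 2 and will never halt.

Answer: no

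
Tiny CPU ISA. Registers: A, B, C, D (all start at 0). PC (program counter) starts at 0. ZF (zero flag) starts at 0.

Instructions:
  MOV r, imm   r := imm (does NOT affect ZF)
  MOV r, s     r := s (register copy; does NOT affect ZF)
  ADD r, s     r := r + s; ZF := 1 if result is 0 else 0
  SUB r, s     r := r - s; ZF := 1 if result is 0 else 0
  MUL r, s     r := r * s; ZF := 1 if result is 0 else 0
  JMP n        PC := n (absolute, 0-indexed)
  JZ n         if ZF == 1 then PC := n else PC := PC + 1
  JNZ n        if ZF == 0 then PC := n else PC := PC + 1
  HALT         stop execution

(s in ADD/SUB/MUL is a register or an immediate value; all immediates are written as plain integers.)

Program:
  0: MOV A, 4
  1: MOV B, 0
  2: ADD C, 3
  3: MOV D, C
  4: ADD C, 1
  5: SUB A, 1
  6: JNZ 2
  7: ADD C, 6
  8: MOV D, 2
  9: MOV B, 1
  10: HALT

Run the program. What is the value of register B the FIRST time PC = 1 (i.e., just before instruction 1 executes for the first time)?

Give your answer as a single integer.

Step 1: PC=0 exec 'MOV A, 4'. After: A=4 B=0 C=0 D=0 ZF=0 PC=1
First time PC=1: B=0

0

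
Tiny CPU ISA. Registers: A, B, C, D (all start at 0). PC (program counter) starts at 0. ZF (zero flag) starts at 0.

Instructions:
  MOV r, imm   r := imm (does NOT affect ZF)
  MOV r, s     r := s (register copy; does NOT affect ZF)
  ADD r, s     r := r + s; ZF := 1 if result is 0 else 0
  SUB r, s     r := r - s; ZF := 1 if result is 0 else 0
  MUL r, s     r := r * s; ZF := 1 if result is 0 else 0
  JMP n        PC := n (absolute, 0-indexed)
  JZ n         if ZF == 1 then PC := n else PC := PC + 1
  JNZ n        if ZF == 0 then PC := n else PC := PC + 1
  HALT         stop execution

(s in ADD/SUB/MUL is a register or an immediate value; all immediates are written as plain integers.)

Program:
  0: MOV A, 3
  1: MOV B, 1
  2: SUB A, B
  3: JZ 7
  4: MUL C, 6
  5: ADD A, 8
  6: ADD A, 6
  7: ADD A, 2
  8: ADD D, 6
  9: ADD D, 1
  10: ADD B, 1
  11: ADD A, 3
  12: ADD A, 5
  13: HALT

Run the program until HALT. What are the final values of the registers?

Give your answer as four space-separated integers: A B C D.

Answer: 26 2 0 7

Derivation:
Step 1: PC=0 exec 'MOV A, 3'. After: A=3 B=0 C=0 D=0 ZF=0 PC=1
Step 2: PC=1 exec 'MOV B, 1'. After: A=3 B=1 C=0 D=0 ZF=0 PC=2
Step 3: PC=2 exec 'SUB A, B'. After: A=2 B=1 C=0 D=0 ZF=0 PC=3
Step 4: PC=3 exec 'JZ 7'. After: A=2 B=1 C=0 D=0 ZF=0 PC=4
Step 5: PC=4 exec 'MUL C, 6'. After: A=2 B=1 C=0 D=0 ZF=1 PC=5
Step 6: PC=5 exec 'ADD A, 8'. After: A=10 B=1 C=0 D=0 ZF=0 PC=6
Step 7: PC=6 exec 'ADD A, 6'. After: A=16 B=1 C=0 D=0 ZF=0 PC=7
Step 8: PC=7 exec 'ADD A, 2'. After: A=18 B=1 C=0 D=0 ZF=0 PC=8
Step 9: PC=8 exec 'ADD D, 6'. After: A=18 B=1 C=0 D=6 ZF=0 PC=9
Step 10: PC=9 exec 'ADD D, 1'. After: A=18 B=1 C=0 D=7 ZF=0 PC=10
Step 11: PC=10 exec 'ADD B, 1'. After: A=18 B=2 C=0 D=7 ZF=0 PC=11
Step 12: PC=11 exec 'ADD A, 3'. After: A=21 B=2 C=0 D=7 ZF=0 PC=12
Step 13: PC=12 exec 'ADD A, 5'. After: A=26 B=2 C=0 D=7 ZF=0 PC=13
Step 14: PC=13 exec 'HALT'. After: A=26 B=2 C=0 D=7 ZF=0 PC=13 HALTED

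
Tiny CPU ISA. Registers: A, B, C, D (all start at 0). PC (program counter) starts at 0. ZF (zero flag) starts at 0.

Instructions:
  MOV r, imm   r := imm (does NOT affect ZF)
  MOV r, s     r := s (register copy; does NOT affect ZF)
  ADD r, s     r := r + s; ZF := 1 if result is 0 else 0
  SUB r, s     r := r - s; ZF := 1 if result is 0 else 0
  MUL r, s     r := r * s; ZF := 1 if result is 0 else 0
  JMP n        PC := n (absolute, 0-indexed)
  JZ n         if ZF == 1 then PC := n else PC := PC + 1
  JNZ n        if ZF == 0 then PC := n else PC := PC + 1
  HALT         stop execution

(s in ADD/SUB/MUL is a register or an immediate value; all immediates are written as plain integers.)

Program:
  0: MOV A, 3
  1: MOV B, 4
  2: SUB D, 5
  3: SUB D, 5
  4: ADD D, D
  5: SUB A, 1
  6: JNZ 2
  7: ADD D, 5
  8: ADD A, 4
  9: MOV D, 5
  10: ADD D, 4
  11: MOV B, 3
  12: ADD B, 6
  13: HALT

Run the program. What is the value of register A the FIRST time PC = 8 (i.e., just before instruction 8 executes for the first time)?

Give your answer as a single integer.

Step 1: PC=0 exec 'MOV A, 3'. After: A=3 B=0 C=0 D=0 ZF=0 PC=1
Step 2: PC=1 exec 'MOV B, 4'. After: A=3 B=4 C=0 D=0 ZF=0 PC=2
Step 3: PC=2 exec 'SUB D, 5'. After: A=3 B=4 C=0 D=-5 ZF=0 PC=3
Step 4: PC=3 exec 'SUB D, 5'. After: A=3 B=4 C=0 D=-10 ZF=0 PC=4
Step 5: PC=4 exec 'ADD D, D'. After: A=3 B=4 C=0 D=-20 ZF=0 PC=5
Step 6: PC=5 exec 'SUB A, 1'. After: A=2 B=4 C=0 D=-20 ZF=0 PC=6
Step 7: PC=6 exec 'JNZ 2'. After: A=2 B=4 C=0 D=-20 ZF=0 PC=2
Step 8: PC=2 exec 'SUB D, 5'. After: A=2 B=4 C=0 D=-25 ZF=0 PC=3
Step 9: PC=3 exec 'SUB D, 5'. After: A=2 B=4 C=0 D=-30 ZF=0 PC=4
Step 10: PC=4 exec 'ADD D, D'. After: A=2 B=4 C=0 D=-60 ZF=0 PC=5
Step 11: PC=5 exec 'SUB A, 1'. After: A=1 B=4 C=0 D=-60 ZF=0 PC=6
Step 12: PC=6 exec 'JNZ 2'. After: A=1 B=4 C=0 D=-60 ZF=0 PC=2
Step 13: PC=2 exec 'SUB D, 5'. After: A=1 B=4 C=0 D=-65 ZF=0 PC=3
Step 14: PC=3 exec 'SUB D, 5'. After: A=1 B=4 C=0 D=-70 ZF=0 PC=4
Step 15: PC=4 exec 'ADD D, D'. After: A=1 B=4 C=0 D=-140 ZF=0 PC=5
Step 16: PC=5 exec 'SUB A, 1'. After: A=0 B=4 C=0 D=-140 ZF=1 PC=6
Step 17: PC=6 exec 'JNZ 2'. After: A=0 B=4 C=0 D=-140 ZF=1 PC=7
Step 18: PC=7 exec 'ADD D, 5'. After: A=0 B=4 C=0 D=-135 ZF=0 PC=8
First time PC=8: A=0

0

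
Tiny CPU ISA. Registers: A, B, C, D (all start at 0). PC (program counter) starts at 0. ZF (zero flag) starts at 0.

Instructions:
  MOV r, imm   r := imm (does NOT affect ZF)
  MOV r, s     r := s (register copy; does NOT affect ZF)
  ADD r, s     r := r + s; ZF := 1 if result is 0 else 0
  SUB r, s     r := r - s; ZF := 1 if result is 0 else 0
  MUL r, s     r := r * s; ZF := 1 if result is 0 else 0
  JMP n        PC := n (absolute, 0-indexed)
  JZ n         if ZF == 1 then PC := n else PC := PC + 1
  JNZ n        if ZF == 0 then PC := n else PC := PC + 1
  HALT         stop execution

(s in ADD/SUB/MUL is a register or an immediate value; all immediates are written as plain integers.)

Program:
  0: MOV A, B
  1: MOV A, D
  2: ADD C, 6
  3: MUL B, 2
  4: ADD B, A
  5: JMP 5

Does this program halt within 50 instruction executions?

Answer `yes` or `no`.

Step 1: PC=0 exec 'MOV A, B'. After: A=0 B=0 C=0 D=0 ZF=0 PC=1
Step 2: PC=1 exec 'MOV A, D'. After: A=0 B=0 C=0 D=0 ZF=0 PC=2
Step 3: PC=2 exec 'ADD C, 6'. After: A=0 B=0 C=6 D=0 ZF=0 PC=3
Step 4: PC=3 exec 'MUL B, 2'. After: A=0 B=0 C=6 D=0 ZF=1 PC=4
Step 5: PC=4 exec 'ADD B, A'. After: A=0 B=0 C=6 D=0 ZF=1 PC=5
Step 6: PC=5 exec 'JMP 5'. After: A=0 B=0 C=6 D=0 ZF=1 PC=5
State after step 6 equals state after step 5: the program is in a cycle of length 1 and will never halt.

Answer: no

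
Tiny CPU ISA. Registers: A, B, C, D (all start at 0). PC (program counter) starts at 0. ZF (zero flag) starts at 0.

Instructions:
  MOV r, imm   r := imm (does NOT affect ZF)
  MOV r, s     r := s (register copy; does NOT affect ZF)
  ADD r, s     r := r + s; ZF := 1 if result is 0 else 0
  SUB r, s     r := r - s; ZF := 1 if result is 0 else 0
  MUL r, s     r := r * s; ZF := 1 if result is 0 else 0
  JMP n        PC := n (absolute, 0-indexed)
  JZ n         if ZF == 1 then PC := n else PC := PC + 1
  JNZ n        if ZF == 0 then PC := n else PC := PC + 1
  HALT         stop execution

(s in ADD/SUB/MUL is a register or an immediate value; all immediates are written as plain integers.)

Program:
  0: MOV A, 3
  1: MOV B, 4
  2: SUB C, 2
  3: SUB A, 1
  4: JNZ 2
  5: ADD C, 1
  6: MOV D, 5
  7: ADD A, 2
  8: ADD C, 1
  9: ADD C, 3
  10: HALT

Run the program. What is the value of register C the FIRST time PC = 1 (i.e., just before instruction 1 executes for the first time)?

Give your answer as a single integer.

Step 1: PC=0 exec 'MOV A, 3'. After: A=3 B=0 C=0 D=0 ZF=0 PC=1
First time PC=1: C=0

0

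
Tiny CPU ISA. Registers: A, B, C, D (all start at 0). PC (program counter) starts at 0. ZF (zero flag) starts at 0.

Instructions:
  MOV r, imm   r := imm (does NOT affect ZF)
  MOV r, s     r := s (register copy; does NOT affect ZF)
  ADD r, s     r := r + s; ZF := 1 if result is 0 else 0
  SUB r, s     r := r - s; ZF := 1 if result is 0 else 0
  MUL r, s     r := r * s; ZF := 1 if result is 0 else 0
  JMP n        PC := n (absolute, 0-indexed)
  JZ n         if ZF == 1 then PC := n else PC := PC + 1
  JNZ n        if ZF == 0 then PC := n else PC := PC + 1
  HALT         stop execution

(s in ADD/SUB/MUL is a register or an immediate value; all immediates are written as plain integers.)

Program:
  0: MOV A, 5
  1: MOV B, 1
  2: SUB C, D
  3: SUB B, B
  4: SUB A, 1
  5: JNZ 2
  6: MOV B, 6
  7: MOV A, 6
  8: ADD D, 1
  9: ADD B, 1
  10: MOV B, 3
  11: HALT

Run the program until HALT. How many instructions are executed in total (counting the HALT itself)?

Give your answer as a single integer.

Answer: 28

Derivation:
Step 1: PC=0 exec 'MOV A, 5'. After: A=5 B=0 C=0 D=0 ZF=0 PC=1
Step 2: PC=1 exec 'MOV B, 1'. After: A=5 B=1 C=0 D=0 ZF=0 PC=2
Step 3: PC=2 exec 'SUB C, D'. After: A=5 B=1 C=0 D=0 ZF=1 PC=3
Step 4: PC=3 exec 'SUB B, B'. After: A=5 B=0 C=0 D=0 ZF=1 PC=4
Step 5: PC=4 exec 'SUB A, 1'. After: A=4 B=0 C=0 D=0 ZF=0 PC=5
Step 6: PC=5 exec 'JNZ 2'. After: A=4 B=0 C=0 D=0 ZF=0 PC=2
Step 7: PC=2 exec 'SUB C, D'. After: A=4 B=0 C=0 D=0 ZF=1 PC=3
Step 8: PC=3 exec 'SUB B, B'. After: A=4 B=0 C=0 D=0 ZF=1 PC=4
Step 9: PC=4 exec 'SUB A, 1'. After: A=3 B=0 C=0 D=0 ZF=0 PC=5
Step 10: PC=5 exec 'JNZ 2'. After: A=3 B=0 C=0 D=0 ZF=0 PC=2
Step 11: PC=2 exec 'SUB C, D'. After: A=3 B=0 C=0 D=0 ZF=1 PC=3
Step 12: PC=3 exec 'SUB B, B'. After: A=3 B=0 C=0 D=0 ZF=1 PC=4
Step 13: PC=4 exec 'SUB A, 1'. After: A=2 B=0 C=0 D=0 ZF=0 PC=5
Step 14: PC=5 exec 'JNZ 2'. After: A=2 B=0 C=0 D=0 ZF=0 PC=2
Step 15: PC=2 exec 'SUB C, D'. After: A=2 B=0 C=0 D=0 ZF=1 PC=3
Step 16: PC=3 exec 'SUB B, B'. After: A=2 B=0 C=0 D=0 ZF=1 PC=4
Step 17: PC=4 exec 'SUB A, 1'. After: A=1 B=0 C=0 D=0 ZF=0 PC=5
Step 18: PC=5 exec 'JNZ 2'. After: A=1 B=0 C=0 D=0 ZF=0 PC=2
Step 19: PC=2 exec 'SUB C, D'. After: A=1 B=0 C=0 D=0 ZF=1 PC=3
Step 20: PC=3 exec 'SUB B, B'. After: A=1 B=0 C=0 D=0 ZF=1 PC=4
Step 21: PC=4 exec 'SUB A, 1'. After: A=0 B=0 C=0 D=0 ZF=1 PC=5
Step 22: PC=5 exec 'JNZ 2'. After: A=0 B=0 C=0 D=0 ZF=1 PC=6
Step 23: PC=6 exec 'MOV B, 6'. After: A=0 B=6 C=0 D=0 ZF=1 PC=7
Step 24: PC=7 exec 'MOV A, 6'. After: A=6 B=6 C=0 D=0 ZF=1 PC=8
Step 25: PC=8 exec 'ADD D, 1'. After: A=6 B=6 C=0 D=1 ZF=0 PC=9
Step 26: PC=9 exec 'ADD B, 1'. After: A=6 B=7 C=0 D=1 ZF=0 PC=10
Step 27: PC=10 exec 'MOV B, 3'. After: A=6 B=3 C=0 D=1 ZF=0 PC=11
Step 28: PC=11 exec 'HALT'. After: A=6 B=3 C=0 D=1 ZF=0 PC=11 HALTED
Total instructions executed: 28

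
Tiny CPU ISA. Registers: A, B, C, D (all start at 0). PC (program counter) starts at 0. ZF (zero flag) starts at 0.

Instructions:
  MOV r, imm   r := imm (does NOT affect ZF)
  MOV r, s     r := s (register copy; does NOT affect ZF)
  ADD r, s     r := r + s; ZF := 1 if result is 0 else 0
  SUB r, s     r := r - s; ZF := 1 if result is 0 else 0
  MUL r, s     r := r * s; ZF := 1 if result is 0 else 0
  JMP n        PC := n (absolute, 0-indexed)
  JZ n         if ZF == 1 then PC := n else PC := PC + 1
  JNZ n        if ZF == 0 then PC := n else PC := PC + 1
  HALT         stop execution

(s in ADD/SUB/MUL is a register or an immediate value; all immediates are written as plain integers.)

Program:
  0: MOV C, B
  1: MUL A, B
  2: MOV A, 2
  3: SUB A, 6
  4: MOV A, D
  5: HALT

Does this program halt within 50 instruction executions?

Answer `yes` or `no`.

Step 1: PC=0 exec 'MOV C, B'. After: A=0 B=0 C=0 D=0 ZF=0 PC=1
Step 2: PC=1 exec 'MUL A, B'. After: A=0 B=0 C=0 D=0 ZF=1 PC=2
Step 3: PC=2 exec 'MOV A, 2'. After: A=2 B=0 C=0 D=0 ZF=1 PC=3
Step 4: PC=3 exec 'SUB A, 6'. After: A=-4 B=0 C=0 D=0 ZF=0 PC=4
Step 5: PC=4 exec 'MOV A, D'. After: A=0 B=0 C=0 D=0 ZF=0 PC=5
Step 6: PC=5 exec 'HALT'. After: A=0 B=0 C=0 D=0 ZF=0 PC=5 HALTED

Answer: yes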